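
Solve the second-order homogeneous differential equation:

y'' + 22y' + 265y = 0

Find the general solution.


Characteristic equation: r² + 22r + 265 = 0.
Discriminant is negative; roots r = -11 ± 12i (complex conjugate pair).
General solution uses e^(α x)(C₁ cos(β x) + C₂ sin(β x)): y = e^(-11x)(C₁cos(12x) + C₂sin(12x)).


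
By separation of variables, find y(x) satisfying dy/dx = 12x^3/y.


Separate variables: y dy = 12x^3 dx.
Integrate both sides: y²/2 = 3x^4 + C₀.
Multiply by 2: y² = 6x^4 + C.


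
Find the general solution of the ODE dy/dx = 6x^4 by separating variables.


Integrate both sides with respect to x: y = ∫ 6x^4 dx = (6/5)x^5 + C.


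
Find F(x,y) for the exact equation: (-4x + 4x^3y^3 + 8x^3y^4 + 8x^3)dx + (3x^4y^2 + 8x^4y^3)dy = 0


Check exactness: ∂M/∂y = 12x^3y^2 + 32x^3y^3 and ∂N/∂x = 12x^3y^2 + 32x^3y^3; equal, so the equation is exact.
Integrate M with respect to x (treating y as constant): ∫M dx = -2x^2 + x^4y^3 + 2x^4y^4 + 2x^4 + h(y).
Differentiate w.r.t. y and set equal to N: all terms match, so h'(y) = 0 and h is a constant absorbed into C.
General solution: -2x^2 + x^4y^3 + 2x^4y^4 + 2x^4 = C.


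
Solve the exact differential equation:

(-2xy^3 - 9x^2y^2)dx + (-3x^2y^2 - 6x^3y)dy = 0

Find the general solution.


Check exactness: ∂M/∂y = -6xy^2 - 18x^2y and ∂N/∂x = -6xy^2 - 18x^2y; equal, so the equation is exact.
Integrate M with respect to x (treating y as constant): ∫M dx = -x^2y^3 - 3x^3y^2 + h(y).
Differentiate w.r.t. y and set equal to N: all terms match, so h'(y) = 0 and h is a constant absorbed into C.
General solution: -x^2y^3 - 3x^3y^2 = C.


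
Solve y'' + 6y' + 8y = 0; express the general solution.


Characteristic equation: r² + 6r + 8 = 0.
Factor: (r + 2)(r + 4) = 0 ⇒ r = -2, -4 (distinct real).
General solution: y = C₁e^(-2x) + C₂e^(-4x).


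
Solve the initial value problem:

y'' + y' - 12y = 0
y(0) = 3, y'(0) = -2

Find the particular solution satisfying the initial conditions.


Characteristic roots of r² + r - 12 = 0 are 3, -4.
General solution y = c₁ e^(3x) + c₂ e^(-4x).
Apply y(0) = 3: c₁ + c₂ = 3. Apply y'(0) = -2: 3 c₁ - 4 c₂ = -2.
Solve: c₁ = 10/7, c₂ = 11/7.
Particular solution: y = (10/7)e^(3x) + (11/7)e^(-4x).


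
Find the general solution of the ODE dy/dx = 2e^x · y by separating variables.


Separate variables: dy/y = 2e^x dx.
Integrate: ln|y| = 2e^x + C₀.
Exponentiate: y = Ce^(2e^x).


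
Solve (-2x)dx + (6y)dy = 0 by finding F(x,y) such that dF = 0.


Check exactness: ∂M/∂y = 0 and ∂N/∂x = 0; equal, so the equation is exact.
Integrate M with respect to x (treating y as constant): ∫M dx = -x^2 + h(y).
Differentiate w.r.t. y and set equal to N: the x-dependent terms already match, leaving h'(y) = 6y. Integrate: h(y) = 3y^2.
So F(x,y) = 3y^2 - x^2.
General solution: 3y^2 - x^2 = C.


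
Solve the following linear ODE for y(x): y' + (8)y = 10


P(x) = 8, Q(x) = 10; integrating factor μ = e^(8x).
(μ y)' = 10e^(8x) ⇒ μ y = (5/4)e^(8x) + C.
Divide by μ: y = 5/4 + Ce^(-8x).


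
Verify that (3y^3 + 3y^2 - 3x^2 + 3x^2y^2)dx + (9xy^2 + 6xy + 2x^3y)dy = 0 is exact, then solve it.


Check exactness: ∂M/∂y = 9y^2 + 6y + 6x^2y and ∂N/∂x = 9y^2 + 6y + 6x^2y; equal, so the equation is exact.
Integrate M with respect to x (treating y as constant): ∫M dx = 3xy^3 + 3xy^2 - x^3 + x^3y^2 + h(y).
Differentiate w.r.t. y and set equal to N: all terms match, so h'(y) = 0 and h is a constant absorbed into C.
General solution: 3xy^3 + 3xy^2 - x^3 + x^3y^2 = C.


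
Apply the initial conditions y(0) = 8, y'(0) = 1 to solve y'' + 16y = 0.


Characteristic roots of r² + 16 = 0 are ±4i, so y = C₁cos(4x) + C₂sin(4x).
Apply y(0) = 8: C₁ = 8. Differentiate and apply y'(0) = 1: 4·C₂ = 1, so C₂ = 1/4.
Particular solution: y = 8cos(4x) + (1/4)sin(4x).


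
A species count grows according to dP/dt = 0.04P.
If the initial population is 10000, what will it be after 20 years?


The ODE dP/dt = 0.04P has solution P(t) = P(0)e^(0.04t).
Substitute P(0) = 10000 and t = 20: P(20) = 10000 e^(0.80) ≈ 22255.


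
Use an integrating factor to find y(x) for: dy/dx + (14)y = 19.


P(x) = 14, Q(x) = 19; integrating factor μ = e^(14x).
(μ y)' = 19e^(14x) ⇒ μ y = (19/14)e^(14x) + C.
Divide by μ: y = 19/14 + Ce^(-14x).


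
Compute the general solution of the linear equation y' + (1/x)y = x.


P(x) = 1/x ⇒ μ = x^1.
(x^1 y)' = x^1·x^1 = x^2.
Integrate: x^1 y = x^3/(3) + C.
Solve for y: y = (1/3)x^2 + C/x^1.


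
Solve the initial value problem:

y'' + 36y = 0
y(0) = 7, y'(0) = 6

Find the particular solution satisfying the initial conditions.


Characteristic roots of r² + 36 = 0 are ±6i, so y = C₁cos(6x) + C₂sin(6x).
Apply y(0) = 7: C₁ = 7. Differentiate and apply y'(0) = 6: 6·C₂ = 6, so C₂ = 1.
Particular solution: y = 7cos(6x) + sin(6x).


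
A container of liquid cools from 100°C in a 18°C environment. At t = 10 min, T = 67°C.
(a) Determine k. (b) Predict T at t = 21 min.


Newton's law: T(t) = T_a + (T₀ - T_a)e^(-kt).
(a) Use T(10) = 67: (67 - 18)/(100 - 18) = e^(-k·10), so k = -ln(0.598)/10 ≈ 0.0515.
(b) Apply k to t = 21: T(21) = 18 + (82)e^(-1.081) ≈ 45.8°C.


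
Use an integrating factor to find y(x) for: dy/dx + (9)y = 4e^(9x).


P(x) = 9 ⇒ μ = e^(9x).
(μ y)' = 4e^(18x) ⇒ μ y = (4/18)e^(18x) + C.
Divide by μ: y = (2/9)e^(9x) + Ce^(-9x).


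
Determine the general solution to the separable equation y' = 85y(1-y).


Separate: dy/[y(1-y)] = 85 dx.
Partial fractions: 1/[y(1-y)] = 1/y + 1/(1-y).
Integrate: ln|y/(1-y)| = 85x + C₀.
Solve for y: y = 1/(1 + Ce^(-85x)).


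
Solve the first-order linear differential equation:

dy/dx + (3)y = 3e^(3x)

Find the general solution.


P(x) = 3 ⇒ μ = e^(3x).
(μ y)' = 3e^(6x) ⇒ μ y = (3/6)e^(6x) + C.
Divide by μ: y = (1/2)e^(3x) + Ce^(-3x).


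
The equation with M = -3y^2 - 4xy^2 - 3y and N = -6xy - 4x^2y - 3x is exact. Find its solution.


Check exactness: ∂M/∂y = -6y - 8xy - 3 and ∂N/∂x = -6y - 8xy - 3; equal, so the equation is exact.
Integrate M with respect to x (treating y as constant): ∫M dx = -3xy^2 - 2x^2y^2 - 3xy + h(y).
Differentiate w.r.t. y and set equal to N: all terms match, so h'(y) = 0 and h is a constant absorbed into C.
General solution: -3xy^2 - 2x^2y^2 - 3xy = C.


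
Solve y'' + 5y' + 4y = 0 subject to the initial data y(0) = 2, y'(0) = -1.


Characteristic roots of r² + 5r + 4 = 0 are -4, -1.
General solution y = c₁ e^(-4x) + c₂ e^(-x).
Apply y(0) = 2: c₁ + c₂ = 2. Apply y'(0) = -1: -4 c₁ - 1 c₂ = -1.
Solve: c₁ = -1/3, c₂ = 7/3.
Particular solution: y = -(1/3)e^(-4x) + (7/3)e^(-x).


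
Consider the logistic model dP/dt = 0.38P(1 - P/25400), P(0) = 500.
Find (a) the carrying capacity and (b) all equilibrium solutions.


Logistic ODE dP/dt = 0.38P(1 - P/25400) has equilibria where dP/dt = 0, i.e. P = 0 or P = 25400.
The coefficient (1 - P/K) = 0 when P = K, identifying K = 25400 as the carrying capacity.
(a) K = 25400; (b) equilibria P = 0 and P = 25400.


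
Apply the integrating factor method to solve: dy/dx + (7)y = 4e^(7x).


P(x) = 7 ⇒ μ = e^(7x).
(μ y)' = 4e^(14x) ⇒ μ y = (4/14)e^(14x) + C.
Divide by μ: y = (2/7)e^(7x) + Ce^(-7x).


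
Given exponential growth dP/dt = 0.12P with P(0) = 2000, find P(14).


The ODE dP/dt = 0.12P has solution P(t) = P(0)e^(0.12t).
Substitute P(0) = 2000 and t = 14: P(14) = 2000 e^(1.68) ≈ 10731.


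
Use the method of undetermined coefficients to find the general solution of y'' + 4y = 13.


Homogeneous part: r² + 4 = 0 ⇒ r = ±2i, so y_h = C₁cos(2x) + C₂sin(2x).
Try constant y_p = A; plug in: 4A = 13 ⇒ A = 13/4.
General solution: y = C₁cos(2x) + C₂sin(2x) + 13/4.


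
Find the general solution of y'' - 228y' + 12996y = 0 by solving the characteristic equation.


Characteristic equation: r² - 228r + 12996 = 0, i.e. (r - 114)² = 0.
Repeated root r = 114; include an x factor for the second linearly independent solution.
General solution: y = (C₁ + C₂x)e^(114x).


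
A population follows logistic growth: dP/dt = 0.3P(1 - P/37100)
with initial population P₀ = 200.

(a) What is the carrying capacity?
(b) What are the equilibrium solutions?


Logistic ODE dP/dt = 0.3P(1 - P/37100) has equilibria where dP/dt = 0, i.e. P = 0 or P = 37100.
The coefficient (1 - P/K) = 0 when P = K, identifying K = 37100 as the carrying capacity.
(a) K = 37100; (b) equilibria P = 0 and P = 37100.


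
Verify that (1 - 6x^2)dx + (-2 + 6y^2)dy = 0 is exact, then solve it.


Check exactness: ∂M/∂y = 0 and ∂N/∂x = 0; equal, so the equation is exact.
Integrate M with respect to x (treating y as constant): ∫M dx = x - 2x^3 + h(y).
Differentiate w.r.t. y and set equal to N: the x-dependent terms already match, leaving h'(y) = -2 + 6y^2. Integrate: h(y) = -2y + 2y^3.
So F(x,y) = x - 2y - 2x^3 + 2y^3.
General solution: x - 2y - 2x^3 + 2y^3 = C.


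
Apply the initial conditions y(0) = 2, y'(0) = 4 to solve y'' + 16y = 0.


Characteristic roots of r² + 16 = 0 are ±4i, so y = C₁cos(4x) + C₂sin(4x).
Apply y(0) = 2: C₁ = 2. Differentiate and apply y'(0) = 4: 4·C₂ = 4, so C₂ = 1.
Particular solution: y = 2cos(4x) + sin(4x).


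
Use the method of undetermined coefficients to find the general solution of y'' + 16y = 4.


Homogeneous part: r² + 16 = 0 ⇒ r = ±4i, so y_h = C₁cos(4x) + C₂sin(4x).
Try constant y_p = A; plug in: 16A = 4 ⇒ A = 1/4.
General solution: y = C₁cos(4x) + C₂sin(4x) + 1/4.


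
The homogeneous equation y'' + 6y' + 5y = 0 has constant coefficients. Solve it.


Characteristic equation: r² + 6r + 5 = 0.
Factor: (r + 5)(r + 1) = 0 ⇒ r = -5, -1 (distinct real).
General solution: y = C₁e^(-5x) + C₂e^(-x).


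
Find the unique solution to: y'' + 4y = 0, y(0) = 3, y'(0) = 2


Characteristic roots of r² + 4 = 0 are ±2i, so y = C₁cos(2x) + C₂sin(2x).
Apply y(0) = 3: C₁ = 3. Differentiate and apply y'(0) = 2: 2·C₂ = 2, so C₂ = 1.
Particular solution: y = 3cos(2x) + sin(2x).


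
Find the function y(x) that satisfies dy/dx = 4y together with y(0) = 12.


General solution of y' = 4y is y = Ce^(4x).
Apply y(0) = 12: C = 12.
Particular solution: y = 12e^(4x).


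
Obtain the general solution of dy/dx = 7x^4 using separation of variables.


Integrate both sides with respect to x: y = ∫ 7x^4 dx = (7/5)x^5 + C.


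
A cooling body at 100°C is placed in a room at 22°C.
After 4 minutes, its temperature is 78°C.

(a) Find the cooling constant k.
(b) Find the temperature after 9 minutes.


Newton's law: T(t) = T_a + (T₀ - T_a)e^(-kt).
(a) Use T(4) = 78: (78 - 22)/(100 - 22) = e^(-k·4), so k = -ln(0.718)/4 ≈ 0.0828.
(b) Apply k to t = 9: T(9) = 22 + (78)e^(-0.746) ≈ 59.0°C.


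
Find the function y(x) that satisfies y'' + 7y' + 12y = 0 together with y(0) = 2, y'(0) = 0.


Characteristic roots of r² + 7r + 12 = 0 are -4, -3.
General solution y = c₁ e^(-4x) + c₂ e^(-3x).
Apply y(0) = 2: c₁ + c₂ = 2. Apply y'(0) = 0: -4 c₁ - 3 c₂ = 0.
Solve: c₁ = -6, c₂ = 8.
Particular solution: y = -6e^(-4x) + 8e^(-3x).


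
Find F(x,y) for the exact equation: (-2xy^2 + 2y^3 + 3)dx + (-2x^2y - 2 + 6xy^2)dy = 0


Check exactness: ∂M/∂y = -4xy + 6y^2 and ∂N/∂x = -4xy + 6y^2; equal, so the equation is exact.
Integrate M with respect to x (treating y as constant): ∫M dx = -x^2y^2 + 2xy^3 + 3x + h(y).
Differentiate w.r.t. y and set equal to N: the x-dependent terms already match, leaving h'(y) = -2. Integrate: h(y) = -2y.
So F(x,y) = -x^2y^2 - 2y + 2xy^3 + 3x.
General solution: -x^2y^2 - 2y + 2xy^3 + 3x = C.


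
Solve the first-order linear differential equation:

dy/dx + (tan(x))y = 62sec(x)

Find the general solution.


P(x) = tan(x) ⇒ μ = e^(∫tan(x)dx) = sec(x).
(sec(x) y)' = 62sec²(x) ⇒ sec(x) y = 62tan(x) + C.
Multiply by cos(x): y = 62sin(x) + C·cos(x).


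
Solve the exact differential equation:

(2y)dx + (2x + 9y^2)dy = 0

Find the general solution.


Check exactness: ∂M/∂y = 2 and ∂N/∂x = 2; equal, so the equation is exact.
Integrate M with respect to x (treating y as constant): ∫M dx = 2xy + h(y).
Differentiate w.r.t. y and set equal to N: the x-dependent terms already match, leaving h'(y) = 9y^2. Integrate: h(y) = 3y^3.
So F(x,y) = 2xy + 3y^3.
General solution: 2xy + 3y^3 = C.


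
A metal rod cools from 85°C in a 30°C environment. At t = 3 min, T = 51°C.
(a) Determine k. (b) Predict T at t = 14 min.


Newton's law: T(t) = T_a + (T₀ - T_a)e^(-kt).
(a) Use T(3) = 51: (51 - 30)/(85 - 30) = e^(-k·3), so k = -ln(0.382)/3 ≈ 0.3209.
(b) Apply k to t = 14: T(14) = 30 + (55)e^(-4.493) ≈ 30.6°C.


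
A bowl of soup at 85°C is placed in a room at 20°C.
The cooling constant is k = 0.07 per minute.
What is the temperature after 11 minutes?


Newton's law: dT/dt = -k(T - T_a) has solution T(t) = T_a + (T₀ - T_a)e^(-kt).
Plug in T_a = 20, T₀ = 85, k = 0.07, t = 11: T(11) = 20 + (65)e^(-0.77) ≈ 50.1°C.


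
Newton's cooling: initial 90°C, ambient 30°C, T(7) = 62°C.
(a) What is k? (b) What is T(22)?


Newton's law: T(t) = T_a + (T₀ - T_a)e^(-kt).
(a) Use T(7) = 62: (62 - 30)/(90 - 30) = e^(-k·7), so k = -ln(0.533)/7 ≈ 0.0898.
(b) Apply k to t = 22: T(22) = 30 + (60)e^(-1.976) ≈ 38.3°C.


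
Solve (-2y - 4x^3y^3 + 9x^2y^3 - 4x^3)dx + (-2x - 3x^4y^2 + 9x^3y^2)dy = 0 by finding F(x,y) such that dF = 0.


Check exactness: ∂M/∂y = -2 - 12x^3y^2 + 27x^2y^2 and ∂N/∂x = -2 - 12x^3y^2 + 27x^2y^2; equal, so the equation is exact.
Integrate M with respect to x (treating y as constant): ∫M dx = -2xy - x^4y^3 + 3x^3y^3 - x^4 + h(y).
Differentiate w.r.t. y and set equal to N: all terms match, so h'(y) = 0 and h is a constant absorbed into C.
General solution: -2xy - x^4y^3 + 3x^3y^3 - x^4 = C.


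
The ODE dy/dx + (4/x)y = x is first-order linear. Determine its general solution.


P(x) = 4/x ⇒ μ = x^4.
(x^4 y)' = x^5 ⇒ x^4 y = x^6/(6) + C.
Solve for y: y = (1/6)x^2 + C/x^4.


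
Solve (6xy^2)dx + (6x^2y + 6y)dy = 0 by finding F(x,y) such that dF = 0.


Check exactness: ∂M/∂y = 12xy and ∂N/∂x = 12xy; equal, so the equation is exact.
Integrate M with respect to x (treating y as constant): ∫M dx = 3x^2y^2 + h(y).
Differentiate w.r.t. y and set equal to N: the x-dependent terms already match, leaving h'(y) = 6y. Integrate: h(y) = 3y^2.
So F(x,y) = 3x^2y^2 + 3y^2.
General solution: 3x^2y^2 + 3y^2 = C.


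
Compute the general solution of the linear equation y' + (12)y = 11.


P(x) = 12, Q(x) = 11; integrating factor μ = e^(12x).
(μ y)' = 11e^(12x) ⇒ μ y = (11/12)e^(12x) + C.
Divide by μ: y = 11/12 + Ce^(-12x).


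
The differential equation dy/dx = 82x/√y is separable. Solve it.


Separate: √y dy = 82x dx.
Integrate: (2/3)y^(3/2) = 41x² + C.


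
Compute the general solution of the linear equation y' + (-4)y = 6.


P(x) = -4 ⇒ μ = e^(-4x).
(μ y)' = 6e^(-4x) ⇒ μ y = -(3/2)e^(-4x) + C.
Divide by μ: y = -3/2 + Ce^(4x).


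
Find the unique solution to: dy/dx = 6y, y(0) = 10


General solution of y' = 6y is y = Ce^(6x).
Apply y(0) = 10: C = 10.
Particular solution: y = 10e^(6x).


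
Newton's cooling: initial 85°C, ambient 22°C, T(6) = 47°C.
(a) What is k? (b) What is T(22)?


Newton's law: T(t) = T_a + (T₀ - T_a)e^(-kt).
(a) Use T(6) = 47: (47 - 22)/(85 - 22) = e^(-k·6), so k = -ln(0.397)/6 ≈ 0.1540.
(b) Apply k to t = 22: T(22) = 22 + (63)e^(-3.389) ≈ 24.1°C.


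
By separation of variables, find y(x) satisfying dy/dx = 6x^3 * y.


Separate variables: dy/y = 6x^3 dx.
Integrate: ln|y| = (3/2)x^4 + C₀.
Exponentiate: y = Ce^((3/2)x^4).


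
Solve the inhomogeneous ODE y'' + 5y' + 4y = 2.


Characteristic roots of r² + 5r + 4 = 0 are -1, -4.
y_h = C₁e^(-x) + C₂e^(-4x).
Constant forcing; try y_p = A. Then 4A = 2 ⇒ A = 1/2.
General solution: y = C₁e^(-x) + C₂e^(-4x) + 1/2.


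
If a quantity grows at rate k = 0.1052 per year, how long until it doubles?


Exponential growth: P(t) = P₀ e^(0.1052t). Set P(t)/P₀ = 2: e^(0.1052t) = 2.
Solve: t = ln(2)/0.1052 ≈ 6.59 years.


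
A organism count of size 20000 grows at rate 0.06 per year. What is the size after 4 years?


The ODE dP/dt = 0.06P has solution P(t) = P(0)e^(0.06t).
Substitute P(0) = 20000 and t = 4: P(4) = 20000 e^(0.24) ≈ 25425.


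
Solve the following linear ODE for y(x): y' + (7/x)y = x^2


P(x) = 7/x ⇒ μ = x^7.
(x^7 y)' = x^9 ⇒ x^7 y = x^10/(10) + C.
Solve for y: y = (1/10)x^3 + C/x^7.


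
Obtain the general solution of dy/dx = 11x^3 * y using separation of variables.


Separate variables: dy/y = 11x^3 dx.
Integrate: ln|y| = (11/4)x^4 + C₀.
Exponentiate: y = Ce^((11/4)x^4).


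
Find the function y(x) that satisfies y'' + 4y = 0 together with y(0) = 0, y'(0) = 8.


Characteristic roots of r² + 4 = 0 are ±2i, so y = C₁cos(2x) + C₂sin(2x).
Apply y(0) = 0: C₁ = 0. Differentiate and apply y'(0) = 8: 2·C₂ = 8, so C₂ = 4.
Particular solution: y = 4sin(2x).


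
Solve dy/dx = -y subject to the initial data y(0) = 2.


General solution of y' = -y is y = Ce^(-x).
Apply y(0) = 2: C = 2.
Particular solution: y = 2e^(-x).


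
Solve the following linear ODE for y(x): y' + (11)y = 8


P(x) = 11, Q(x) = 8; integrating factor μ = e^(11x).
(μ y)' = 8e^(11x) ⇒ μ y = (8/11)e^(11x) + C.
Divide by μ: y = 8/11 + Ce^(-11x).


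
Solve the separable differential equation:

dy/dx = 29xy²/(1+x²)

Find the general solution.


Separate: dy/y² = 29x/(1+x²) dx.
Integrate LHS: ∫ dy/y² = -1/y.
Integrate RHS via u = 1+x²: (29/2)ln(1+x²) + C.
Result: -1/y = (29/2)ln(1+x²) + C.


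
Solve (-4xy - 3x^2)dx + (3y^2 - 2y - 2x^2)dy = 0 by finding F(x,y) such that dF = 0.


Check exactness: ∂M/∂y = -4x and ∂N/∂x = -4x; equal, so the equation is exact.
Integrate M with respect to x (treating y as constant): ∫M dx = -2x^2y - x^3 + h(y).
Differentiate w.r.t. y and set equal to N: the x-dependent terms already match, leaving h'(y) = 3y^2 - 2y. Integrate: h(y) = y^3 - y^2.
So F(x,y) = y^3 - y^2 - 2x^2y - x^3.
General solution: y^3 - y^2 - 2x^2y - x^3 = C.


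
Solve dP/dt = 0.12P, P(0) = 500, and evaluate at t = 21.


The ODE dP/dt = 0.12P has solution P(t) = P(0)e^(0.12t).
Substitute P(0) = 500 and t = 21: P(21) = 500 e^(2.52) ≈ 6214.


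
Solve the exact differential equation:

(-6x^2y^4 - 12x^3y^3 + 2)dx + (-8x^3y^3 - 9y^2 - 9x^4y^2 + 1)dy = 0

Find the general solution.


Check exactness: ∂M/∂y = -24x^2y^3 - 36x^3y^2 and ∂N/∂x = -24x^2y^3 - 36x^3y^2; equal, so the equation is exact.
Integrate M with respect to x (treating y as constant): ∫M dx = -2x^3y^4 - 3x^4y^3 + 2x + h(y).
Differentiate w.r.t. y and set equal to N: the x-dependent terms already match, leaving h'(y) = -9y^2 + 1. Integrate: h(y) = -3y^3 + y.
So F(x,y) = -2x^3y^4 - 3y^3 - 3x^4y^3 + y + 2x.
General solution: -2x^3y^4 - 3y^3 - 3x^4y^3 + y + 2x = C.


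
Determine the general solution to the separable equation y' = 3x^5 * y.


Separate variables: dy/y = 3x^5 dx.
Integrate: ln|y| = (1/2)x^6 + C₀.
Exponentiate: y = Ce^((1/2)x^6).


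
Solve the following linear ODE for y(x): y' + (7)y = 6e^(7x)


P(x) = 7 ⇒ μ = e^(7x).
(μ y)' = 6e^(14x) ⇒ μ y = (6/14)e^(14x) + C.
Divide by μ: y = (3/7)e^(7x) + Ce^(-7x).


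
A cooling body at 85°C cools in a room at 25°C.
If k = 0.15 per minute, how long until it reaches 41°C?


From T(t) = T_a + (T₀ - T_a)e^(-kt), set T(t) = 41:
(41 - 25) / (85 - 25) = e^(-0.15t), so t = -ln(0.267)/0.15 ≈ 8.8 minutes.


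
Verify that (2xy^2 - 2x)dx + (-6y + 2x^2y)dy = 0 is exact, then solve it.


Check exactness: ∂M/∂y = 4xy and ∂N/∂x = 4xy; equal, so the equation is exact.
Integrate M with respect to x (treating y as constant): ∫M dx = x^2y^2 - x^2 + h(y).
Differentiate w.r.t. y and set equal to N: the x-dependent terms already match, leaving h'(y) = -6y. Integrate: h(y) = -3y^2.
So F(x,y) = -3y^2 + x^2y^2 - x^2.
General solution: -3y^2 + x^2y^2 - x^2 = C.


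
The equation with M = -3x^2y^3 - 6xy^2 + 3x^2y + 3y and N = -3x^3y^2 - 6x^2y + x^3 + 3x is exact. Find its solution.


Check exactness: ∂M/∂y = -9x^2y^2 - 12xy + 3x^2 + 3 and ∂N/∂x = -9x^2y^2 - 12xy + 3x^2 + 3; equal, so the equation is exact.
Integrate M with respect to x (treating y as constant): ∫M dx = -x^3y^3 - 3x^2y^2 + x^3y + 3xy + h(y).
Differentiate w.r.t. y and set equal to N: all terms match, so h'(y) = 0 and h is a constant absorbed into C.
General solution: -x^3y^3 - 3x^2y^2 + x^3y + 3xy = C.


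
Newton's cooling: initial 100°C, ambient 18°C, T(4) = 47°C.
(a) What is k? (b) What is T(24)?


Newton's law: T(t) = T_a + (T₀ - T_a)e^(-kt).
(a) Use T(4) = 47: (47 - 18)/(100 - 18) = e^(-k·4), so k = -ln(0.354)/4 ≈ 0.2599.
(b) Apply k to t = 24: T(24) = 18 + (82)e^(-6.237) ≈ 18.2°C.


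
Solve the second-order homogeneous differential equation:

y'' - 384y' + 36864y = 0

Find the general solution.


Characteristic equation: r² - 384r + 36864 = 0, i.e. (r - 192)² = 0.
Repeated root r = 192; include an x factor for the second linearly independent solution.
General solution: y = (C₁ + C₂x)e^(192x).


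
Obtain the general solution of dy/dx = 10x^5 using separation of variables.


Integrate both sides with respect to x: y = ∫ 10x^5 dx = (5/3)x^6 + C.


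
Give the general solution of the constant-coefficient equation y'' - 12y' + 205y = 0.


Characteristic equation: r² - 12r + 205 = 0.
Discriminant is negative; roots r = 6 ± 13i (complex conjugate pair).
General solution uses e^(α x)(C₁ cos(β x) + C₂ sin(β x)): y = e^(6x)(C₁cos(13x) + C₂sin(13x)).


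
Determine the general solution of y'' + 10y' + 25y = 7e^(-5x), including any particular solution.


Characteristic polynomial (r + 5)² = 0; repeated root r = -5.
y_h = (C₁ + C₂x)e^(-5x). Forcing matches the repeated root (resonance), so try y_p = Ax² e^(-5x).
Substitute and solve for A: 2A = 7, so A = 7/2.
General solution: y = (C₁ + C₂x + (7/2)x²)e^(-5x).


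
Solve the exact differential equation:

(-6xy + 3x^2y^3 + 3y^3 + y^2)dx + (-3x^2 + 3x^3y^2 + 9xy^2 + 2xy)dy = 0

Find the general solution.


Check exactness: ∂M/∂y = -6x + 9x^2y^2 + 9y^2 + 2y and ∂N/∂x = -6x + 9x^2y^2 + 9y^2 + 2y; equal, so the equation is exact.
Integrate M with respect to x (treating y as constant): ∫M dx = -3x^2y + x^3y^3 + 3xy^3 + xy^2 + h(y).
Differentiate w.r.t. y and set equal to N: all terms match, so h'(y) = 0 and h is a constant absorbed into C.
General solution: -3x^2y + x^3y^3 + 3xy^3 + xy^2 = C.


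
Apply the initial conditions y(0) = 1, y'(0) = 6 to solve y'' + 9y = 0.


Characteristic roots of r² + 9 = 0 are ±3i, so y = C₁cos(3x) + C₂sin(3x).
Apply y(0) = 1: C₁ = 1. Differentiate and apply y'(0) = 6: 3·C₂ = 6, so C₂ = 2.
Particular solution: y = cos(3x) + 2sin(3x).


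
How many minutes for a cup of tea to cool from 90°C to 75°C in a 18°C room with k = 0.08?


From T(t) = T_a + (T₀ - T_a)e^(-kt), set T(t) = 75:
(75 - 18) / (90 - 18) = e^(-0.08t), so t = -ln(0.792)/0.08 ≈ 2.9 minutes.


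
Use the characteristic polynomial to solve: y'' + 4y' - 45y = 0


Characteristic equation: r² + 4r - 45 = 0.
Factor: (r + 9)(r - 5) = 0 ⇒ r = -9, 5 (distinct real).
General solution: y = C₁e^(-9x) + C₂e^(5x).


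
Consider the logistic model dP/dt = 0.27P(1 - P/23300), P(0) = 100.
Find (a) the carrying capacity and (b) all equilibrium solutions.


Logistic ODE dP/dt = 0.27P(1 - P/23300) has equilibria where dP/dt = 0, i.e. P = 0 or P = 23300.
The coefficient (1 - P/K) = 0 when P = K, identifying K = 23300 as the carrying capacity.
(a) K = 23300; (b) equilibria P = 0 and P = 23300.


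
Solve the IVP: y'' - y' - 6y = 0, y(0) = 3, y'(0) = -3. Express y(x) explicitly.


Characteristic roots of r² - r - 6 = 0 are -2, 3.
General solution y = c₁ e^(-2x) + c₂ e^(3x).
Apply y(0) = 3: c₁ + c₂ = 3. Apply y'(0) = -3: -2 c₁ + 3 c₂ = -3.
Solve: c₁ = 12/5, c₂ = 3/5.
Particular solution: y = (12/5)e^(-2x) + (3/5)e^(3x).


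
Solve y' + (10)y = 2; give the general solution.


P(x) = 10, Q(x) = 2; integrating factor μ = e^(10x).
(μ y)' = 2e^(10x) ⇒ μ y = (1/5)e^(10x) + C.
Divide by μ: y = 1/5 + Ce^(-10x).


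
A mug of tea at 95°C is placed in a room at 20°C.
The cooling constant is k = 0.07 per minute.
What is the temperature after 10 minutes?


Newton's law: dT/dt = -k(T - T_a) has solution T(t) = T_a + (T₀ - T_a)e^(-kt).
Plug in T_a = 20, T₀ = 95, k = 0.07, t = 10: T(10) = 20 + (75)e^(-0.70) ≈ 57.2°C.


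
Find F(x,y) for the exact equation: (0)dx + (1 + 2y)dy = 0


Check exactness: ∂M/∂y = 0 and ∂N/∂x = 0; equal, so the equation is exact.
Integrate M with respect to x (treating y as constant): ∫M dx = 0 + h(y).
Differentiate w.r.t. y and set equal to N: the x-dependent terms already match, leaving h'(y) = 1 + 2y. Integrate: h(y) = y + y^2.
So F(x,y) = y + y^2.
General solution: y + y^2 = C.


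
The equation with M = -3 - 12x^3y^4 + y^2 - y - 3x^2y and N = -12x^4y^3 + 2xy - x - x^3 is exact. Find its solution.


Check exactness: ∂M/∂y = -48x^3y^3 + 2y - 1 - 3x^2 and ∂N/∂x = -48x^3y^3 + 2y - 1 - 3x^2; equal, so the equation is exact.
Integrate M with respect to x (treating y as constant): ∫M dx = -3x - 3x^4y^4 + xy^2 - xy - x^3y + h(y).
Differentiate w.r.t. y and set equal to N: all terms match, so h'(y) = 0 and h is a constant absorbed into C.
General solution: -3x - 3x^4y^4 + xy^2 - xy - x^3y = C.


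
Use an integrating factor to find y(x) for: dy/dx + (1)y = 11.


P(x) = 1, Q(x) = 11; integrating factor μ = e^(x).
(μ y)' = 11e^(x) ⇒ μ y = 11e^(x) + C.
Divide by μ: y = 11 + Ce^(-x).


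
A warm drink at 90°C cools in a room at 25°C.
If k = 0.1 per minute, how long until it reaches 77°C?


From T(t) = T_a + (T₀ - T_a)e^(-kt), set T(t) = 77:
(77 - 25) / (90 - 25) = e^(-0.1t), so t = -ln(0.800)/0.1 ≈ 2.2 minutes.


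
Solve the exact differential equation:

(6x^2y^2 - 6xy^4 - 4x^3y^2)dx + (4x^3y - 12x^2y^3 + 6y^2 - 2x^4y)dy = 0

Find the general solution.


Check exactness: ∂M/∂y = 12x^2y - 24xy^3 - 8x^3y and ∂N/∂x = 12x^2y - 24xy^3 - 8x^3y; equal, so the equation is exact.
Integrate M with respect to x (treating y as constant): ∫M dx = 2x^3y^2 - 3x^2y^4 - x^4y^2 + h(y).
Differentiate w.r.t. y and set equal to N: the x-dependent terms already match, leaving h'(y) = 6y^2. Integrate: h(y) = 2y^3.
So F(x,y) = 2x^3y^2 - 3x^2y^4 + 2y^3 - x^4y^2.
General solution: 2x^3y^2 - 3x^2y^4 + 2y^3 - x^4y^2 = C.


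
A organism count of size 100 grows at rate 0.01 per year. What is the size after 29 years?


The ODE dP/dt = 0.01P has solution P(t) = P(0)e^(0.01t).
Substitute P(0) = 100 and t = 29: P(29) = 100 e^(0.29) ≈ 134.


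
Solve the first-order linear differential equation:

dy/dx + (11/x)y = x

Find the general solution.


P(x) = 11/x ⇒ μ = x^11.
(x^11 y)' = x^12 ⇒ x^11 y = x^13/(13) + C.
Solve for y: y = (1/13)x^2 + C/x^11.


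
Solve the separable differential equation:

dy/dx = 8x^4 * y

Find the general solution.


Separate variables: dy/y = 8x^4 dx.
Integrate: ln|y| = (8/5)x^5 + C₀.
Exponentiate: y = Ce^((8/5)x^5).


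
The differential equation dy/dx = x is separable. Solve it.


Integrate both sides with respect to x: y = ∫ x dx = (1/2)x^2 + C.


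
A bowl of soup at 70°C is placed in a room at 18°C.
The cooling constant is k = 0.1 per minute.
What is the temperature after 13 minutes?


Newton's law: dT/dt = -k(T - T_a) has solution T(t) = T_a + (T₀ - T_a)e^(-kt).
Plug in T_a = 18, T₀ = 70, k = 0.1, t = 13: T(13) = 18 + (52)e^(-1.30) ≈ 32.2°C.


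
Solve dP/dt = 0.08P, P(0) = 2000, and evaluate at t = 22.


The ODE dP/dt = 0.08P has solution P(t) = P(0)e^(0.08t).
Substitute P(0) = 2000 and t = 22: P(22) = 2000 e^(1.76) ≈ 11625.


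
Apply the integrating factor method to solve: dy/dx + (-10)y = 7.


P(x) = -10 ⇒ μ = e^(-10x).
(μ y)' = 7e^(-10x) ⇒ μ y = -(7/10)e^(-10x) + C.
Divide by μ: y = -7/10 + Ce^(10x).


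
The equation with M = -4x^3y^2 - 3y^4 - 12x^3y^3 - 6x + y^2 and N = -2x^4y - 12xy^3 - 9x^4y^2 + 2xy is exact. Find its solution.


Check exactness: ∂M/∂y = -8x^3y - 12y^3 - 36x^3y^2 + 2y and ∂N/∂x = -8x^3y - 12y^3 - 36x^3y^2 + 2y; equal, so the equation is exact.
Integrate M with respect to x (treating y as constant): ∫M dx = -x^4y^2 - 3xy^4 - 3x^4y^3 - 3x^2 + xy^2 + h(y).
Differentiate w.r.t. y and set equal to N: all terms match, so h'(y) = 0 and h is a constant absorbed into C.
General solution: -x^4y^2 - 3xy^4 - 3x^4y^3 - 3x^2 + xy^2 = C.


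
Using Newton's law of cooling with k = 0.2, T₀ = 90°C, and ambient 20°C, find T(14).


Newton's law: dT/dt = -k(T - T_a) has solution T(t) = T_a + (T₀ - T_a)e^(-kt).
Plug in T_a = 20, T₀ = 90, k = 0.2, t = 14: T(14) = 20 + (70)e^(-2.80) ≈ 24.3°C.


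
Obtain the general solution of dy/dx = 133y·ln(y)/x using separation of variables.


Separate: dy/[y ln(y)] = 133 dx/x.
Substitute u = ln(y): du/u = 133 dx/x.
Integrate: ln|ln(y)| = 133ln|x| + C₀, hence ln(y) = C·x^133.


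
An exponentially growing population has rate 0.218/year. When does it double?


Exponential growth: P(t) = P₀ e^(0.218t). Set P(t)/P₀ = 2: e^(0.218t) = 2.
Solve: t = ln(2)/0.218 ≈ 3.18 years.


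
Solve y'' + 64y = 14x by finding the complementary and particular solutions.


Homogeneous: r² + 64 = 0 ⇒ r = ±8i, y_h = C₁cos(8x) + C₂sin(8x).
Polynomial forcing; try y_p = Ax + B. Then y_p'' + 64 y_p = 64(Ax + B) = 14x, so B = 0 and A = 7/32.
General solution: y = C₁cos(8x) + C₂sin(8x) + (7/32)x.


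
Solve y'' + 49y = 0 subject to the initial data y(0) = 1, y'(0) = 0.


Characteristic roots of r² + 49 = 0 are ±7i, so y = C₁cos(7x) + C₂sin(7x).
Apply y(0) = 1: C₁ = 1. Differentiate and apply y'(0) = 0: 7·C₂ = 0, so C₂ = 0.
Particular solution: y = cos(7x).


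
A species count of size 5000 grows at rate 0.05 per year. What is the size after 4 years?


The ODE dP/dt = 0.05P has solution P(t) = P(0)e^(0.05t).
Substitute P(0) = 5000 and t = 4: P(4) = 5000 e^(0.20) ≈ 6107.


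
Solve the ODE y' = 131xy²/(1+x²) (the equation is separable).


Separate: dy/y² = 131x/(1+x²) dx.
Integrate LHS: ∫ dy/y² = -1/y.
Integrate RHS via u = 1+x²: (131/2)ln(1+x²) + C.
Result: -1/y = (131/2)ln(1+x²) + C.


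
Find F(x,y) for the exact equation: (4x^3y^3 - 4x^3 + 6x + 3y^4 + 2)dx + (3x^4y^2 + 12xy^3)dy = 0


Check exactness: ∂M/∂y = 12x^3y^2 + 12y^3 and ∂N/∂x = 12x^3y^2 + 12y^3; equal, so the equation is exact.
Integrate M with respect to x (treating y as constant): ∫M dx = x^4y^3 - x^4 + 3x^2 + 3xy^4 + 2x + h(y).
Differentiate w.r.t. y and set equal to N: all terms match, so h'(y) = 0 and h is a constant absorbed into C.
General solution: x^4y^3 - x^4 + 3x^2 + 3xy^4 + 2x = C.


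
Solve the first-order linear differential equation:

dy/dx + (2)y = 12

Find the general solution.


P(x) = 2, Q(x) = 12; integrating factor μ = e^(2x).
(μ y)' = 12e^(2x) ⇒ μ y = 6e^(2x) + C.
Divide by μ: y = 6 + Ce^(-2x).


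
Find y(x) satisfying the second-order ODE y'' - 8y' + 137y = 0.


Characteristic equation: r² - 8r + 137 = 0.
Discriminant is negative; roots r = 4 ± 11i (complex conjugate pair).
General solution uses e^(α x)(C₁ cos(β x) + C₂ sin(β x)): y = e^(4x)(C₁cos(11x) + C₂sin(11x)).


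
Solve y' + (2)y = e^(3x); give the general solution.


P(x) = 2 ⇒ μ = e^(2x).
(μ y)' = e^(5x) ⇒ μ y = e^(5x)/5 + C.
Divide by μ: y = (1/5)e^(3x) + Ce^(-2x).


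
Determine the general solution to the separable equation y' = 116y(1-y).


Separate: dy/[y(1-y)] = 116 dx.
Partial fractions: 1/[y(1-y)] = 1/y + 1/(1-y).
Integrate: ln|y/(1-y)| = 116x + C₀.
Solve for y: y = 1/(1 + Ce^(-116x)).


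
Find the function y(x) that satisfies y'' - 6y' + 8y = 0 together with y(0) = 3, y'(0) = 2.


Characteristic roots of r² - 6r + 8 = 0 are 2, 4.
General solution y = c₁ e^(2x) + c₂ e^(4x).
Apply y(0) = 3: c₁ + c₂ = 3. Apply y'(0) = 2: 2 c₁ + 4 c₂ = 2.
Solve: c₁ = 5, c₂ = -2.
Particular solution: y = 5e^(2x) - 2e^(4x).


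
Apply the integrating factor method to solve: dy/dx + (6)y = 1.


P(x) = 6, Q(x) = 1; integrating factor μ = e^(6x).
(μ y)' = e^(6x) ⇒ μ y = (1/6)e^(6x) + C.
Divide by μ: y = 1/6 + Ce^(-6x).


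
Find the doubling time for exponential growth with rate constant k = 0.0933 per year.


Exponential growth: P(t) = P₀ e^(0.0933t). Set P(t)/P₀ = 2: e^(0.0933t) = 2.
Solve: t = ln(2)/0.0933 ≈ 7.43 years.


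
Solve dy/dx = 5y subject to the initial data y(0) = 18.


General solution of y' = 5y is y = Ce^(5x).
Apply y(0) = 18: C = 18.
Particular solution: y = 18e^(5x).


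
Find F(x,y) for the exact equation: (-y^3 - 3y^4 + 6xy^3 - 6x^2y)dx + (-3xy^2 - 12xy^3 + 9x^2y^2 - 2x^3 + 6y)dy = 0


Check exactness: ∂M/∂y = -3y^2 - 12y^3 + 18xy^2 - 6x^2 and ∂N/∂x = -3y^2 - 12y^3 + 18xy^2 - 6x^2; equal, so the equation is exact.
Integrate M with respect to x (treating y as constant): ∫M dx = -xy^3 - 3xy^4 + 3x^2y^3 - 2x^3y + h(y).
Differentiate w.r.t. y and set equal to N: the x-dependent terms already match, leaving h'(y) = 6y. Integrate: h(y) = 3y^2.
So F(x,y) = -xy^3 - 3xy^4 + 3x^2y^3 - 2x^3y + 3y^2.
General solution: -xy^3 - 3xy^4 + 3x^2y^3 - 2x^3y + 3y^2 = C.


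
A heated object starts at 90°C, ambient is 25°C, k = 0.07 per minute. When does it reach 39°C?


From T(t) = T_a + (T₀ - T_a)e^(-kt), set T(t) = 39:
(39 - 25) / (90 - 25) = e^(-0.07t), so t = -ln(0.215)/0.07 ≈ 21.9 minutes.


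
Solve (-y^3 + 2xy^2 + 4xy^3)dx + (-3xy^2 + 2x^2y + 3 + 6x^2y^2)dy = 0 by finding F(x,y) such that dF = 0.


Check exactness: ∂M/∂y = -3y^2 + 4xy + 12xy^2 and ∂N/∂x = -3y^2 + 4xy + 12xy^2; equal, so the equation is exact.
Integrate M with respect to x (treating y as constant): ∫M dx = -xy^3 + x^2y^2 + 2x^2y^3 + h(y).
Differentiate w.r.t. y and set equal to N: the x-dependent terms already match, leaving h'(y) = 3. Integrate: h(y) = 3y.
So F(x,y) = -xy^3 + x^2y^2 + 3y + 2x^2y^3.
General solution: -xy^3 + x^2y^2 + 3y + 2x^2y^3 = C.


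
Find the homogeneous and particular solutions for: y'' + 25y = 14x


Homogeneous: r² + 25 = 0 ⇒ r = ±5i, y_h = C₁cos(5x) + C₂sin(5x).
Polynomial forcing; try y_p = Ax + B. Then y_p'' + 25 y_p = 25(Ax + B) = 14x, so B = 0 and A = 14/25.
General solution: y = C₁cos(5x) + C₂sin(5x) + (14/25)x.


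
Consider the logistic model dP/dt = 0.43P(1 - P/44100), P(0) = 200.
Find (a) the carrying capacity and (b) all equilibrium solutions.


Logistic ODE dP/dt = 0.43P(1 - P/44100) has equilibria where dP/dt = 0, i.e. P = 0 or P = 44100.
The coefficient (1 - P/K) = 0 when P = K, identifying K = 44100 as the carrying capacity.
(a) K = 44100; (b) equilibria P = 0 and P = 44100.


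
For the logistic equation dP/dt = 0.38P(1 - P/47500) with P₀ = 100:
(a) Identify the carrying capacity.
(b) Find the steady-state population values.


Logistic ODE dP/dt = 0.38P(1 - P/47500) has equilibria where dP/dt = 0, i.e. P = 0 or P = 47500.
The coefficient (1 - P/K) = 0 when P = K, identifying K = 47500 as the carrying capacity.
(a) K = 47500; (b) equilibria P = 0 and P = 47500.


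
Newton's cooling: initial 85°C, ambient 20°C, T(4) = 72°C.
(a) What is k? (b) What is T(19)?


Newton's law: T(t) = T_a + (T₀ - T_a)e^(-kt).
(a) Use T(4) = 72: (72 - 20)/(85 - 20) = e^(-k·4), so k = -ln(0.800)/4 ≈ 0.0558.
(b) Apply k to t = 19: T(19) = 20 + (65)e^(-1.060) ≈ 42.5°C.


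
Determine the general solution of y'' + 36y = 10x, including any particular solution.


Homogeneous: r² + 36 = 0 ⇒ r = ±6i, y_h = C₁cos(6x) + C₂sin(6x).
Polynomial forcing; try y_p = Ax + B. Then y_p'' + 36 y_p = 36(Ax + B) = 10x, so B = 0 and A = 5/18.
General solution: y = C₁cos(6x) + C₂sin(6x) + (5/18)x.


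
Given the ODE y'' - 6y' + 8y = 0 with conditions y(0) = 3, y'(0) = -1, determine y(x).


Characteristic roots of r² - 6r + 8 = 0 are 4, 2.
General solution y = c₁ e^(4x) + c₂ e^(2x).
Apply y(0) = 3: c₁ + c₂ = 3. Apply y'(0) = -1: 4 c₁ + 2 c₂ = -1.
Solve: c₁ = -7/2, c₂ = 13/2.
Particular solution: y = -(7/2)e^(4x) + (13/2)e^(2x).


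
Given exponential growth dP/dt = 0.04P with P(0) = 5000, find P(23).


The ODE dP/dt = 0.04P has solution P(t) = P(0)e^(0.04t).
Substitute P(0) = 5000 and t = 23: P(23) = 5000 e^(0.92) ≈ 12546.


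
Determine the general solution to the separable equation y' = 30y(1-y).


Separate: dy/[y(1-y)] = 30 dx.
Partial fractions: 1/[y(1-y)] = 1/y + 1/(1-y).
Integrate: ln|y/(1-y)| = 30x + C₀.
Solve for y: y = 1/(1 + Ce^(-30x)).


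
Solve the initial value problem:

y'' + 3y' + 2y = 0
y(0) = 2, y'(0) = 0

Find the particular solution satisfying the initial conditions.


Characteristic roots of r² + 3r + 2 = 0 are -2, -1.
General solution y = c₁ e^(-2x) + c₂ e^(-x).
Apply y(0) = 2: c₁ + c₂ = 2. Apply y'(0) = 0: -2 c₁ - 1 c₂ = 0.
Solve: c₁ = -2, c₂ = 4.
Particular solution: y = -2e^(-2x) + 4e^(-x).


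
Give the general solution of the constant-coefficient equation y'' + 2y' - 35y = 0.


Characteristic equation: r² + 2r - 35 = 0.
Factor: (r + 7)(r - 5) = 0 ⇒ r = -7, 5 (distinct real).
General solution: y = C₁e^(-7x) + C₂e^(5x).


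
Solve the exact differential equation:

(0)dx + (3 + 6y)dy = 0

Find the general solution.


Check exactness: ∂M/∂y = 0 and ∂N/∂x = 0; equal, so the equation is exact.
Integrate M with respect to x (treating y as constant): ∫M dx = 0 + h(y).
Differentiate w.r.t. y and set equal to N: the x-dependent terms already match, leaving h'(y) = 3 + 6y. Integrate: h(y) = 3y + 3y^2.
So F(x,y) = 3y + 3y^2.
General solution: 3y + 3y^2 = C.


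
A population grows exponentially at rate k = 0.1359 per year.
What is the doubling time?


Exponential growth: P(t) = P₀ e^(0.1359t). Set P(t)/P₀ = 2: e^(0.1359t) = 2.
Solve: t = ln(2)/0.1359 ≈ 5.10 years.


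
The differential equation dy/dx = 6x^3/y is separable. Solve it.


Separate variables: y dy = 6x^3 dx.
Integrate both sides: y²/2 = (3/2)x^4 + C₀.
Multiply by 2: y² = 3x^4 + C.


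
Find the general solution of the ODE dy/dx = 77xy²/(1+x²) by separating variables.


Separate: dy/y² = 77x/(1+x²) dx.
Integrate LHS: ∫ dy/y² = -1/y.
Integrate RHS via u = 1+x²: (77/2)ln(1+x²) + C.
Result: -1/y = (77/2)ln(1+x²) + C.


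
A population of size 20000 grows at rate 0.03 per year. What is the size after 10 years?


The ODE dP/dt = 0.03P has solution P(t) = P(0)e^(0.03t).
Substitute P(0) = 20000 and t = 10: P(10) = 20000 e^(0.30) ≈ 26997.


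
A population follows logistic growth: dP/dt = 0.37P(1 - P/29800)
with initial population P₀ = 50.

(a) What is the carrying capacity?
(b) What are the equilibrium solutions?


Logistic ODE dP/dt = 0.37P(1 - P/29800) has equilibria where dP/dt = 0, i.e. P = 0 or P = 29800.
The coefficient (1 - P/K) = 0 when P = K, identifying K = 29800 as the carrying capacity.
(a) K = 29800; (b) equilibria P = 0 and P = 29800.


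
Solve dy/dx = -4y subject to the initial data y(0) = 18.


General solution of y' = -4y is y = Ce^(-4x).
Apply y(0) = 18: C = 18.
Particular solution: y = 18e^(-4x).


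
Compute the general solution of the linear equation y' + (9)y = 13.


P(x) = 9, Q(x) = 13; integrating factor μ = e^(9x).
(μ y)' = 13e^(9x) ⇒ μ y = (13/9)e^(9x) + C.
Divide by μ: y = 13/9 + Ce^(-9x).


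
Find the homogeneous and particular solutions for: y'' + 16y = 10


Homogeneous part: r² + 16 = 0 ⇒ r = ±4i, so y_h = C₁cos(4x) + C₂sin(4x).
Try constant y_p = A; plug in: 16A = 10 ⇒ A = 5/8.
General solution: y = C₁cos(4x) + C₂sin(4x) + 5/8.
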